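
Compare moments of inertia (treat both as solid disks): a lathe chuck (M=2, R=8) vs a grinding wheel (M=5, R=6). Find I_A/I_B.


Given: M1=2 kg, R1=8 m, M2=5 kg, R2=6 m
For a disk: I = (1/2)*M*R^2, so I_A/I_B = (M1*R1^2)/(M2*R2^2)
M1*R1^2 = 2*64 = 128
M2*R2^2 = 5*36 = 180
I_A/I_B = 128/180 = 32/45

32/45


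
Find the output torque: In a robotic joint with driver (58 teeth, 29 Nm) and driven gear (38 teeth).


Given: N1 = 58, N2 = 38, T1 = 29 Nm
Using T2/T1 = N2/N1
T2 = T1 * N2 / N1
T2 = 29 * 38 / 58
T2 = 1102 / 58
T2 = 19 Nm

19 Nm


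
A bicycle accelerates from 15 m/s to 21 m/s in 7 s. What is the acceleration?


Given: initial velocity v0 = 15 m/s, final velocity v = 21 m/s, time t = 7 s
Using a = (v - v0) / t
a = (21 - 15) / 7
a = 6 / 7
a = 6/7 m/s^2

6/7 m/s^2


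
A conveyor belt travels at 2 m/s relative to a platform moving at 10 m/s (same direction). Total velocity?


Given: object velocity = 2 m/s, platform velocity = 10 m/s (same direction)
Using classical velocity addition: v_total = v_object + v_platform
v_total = 2 + 10
v_total = 12 m/s

12 m/s


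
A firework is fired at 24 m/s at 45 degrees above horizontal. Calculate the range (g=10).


Given: v0 = 24 m/s, theta = 45 deg, g = 10 m/s^2
sin(2*45) = sin(90) = 1
Using R = v0^2 * sin(2*theta) / g
R = 24^2 * 1 / 10
R = 576 / 10
R = 288/5 m

288/5 m


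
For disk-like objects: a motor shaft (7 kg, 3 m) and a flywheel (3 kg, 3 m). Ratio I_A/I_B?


Given: M1=7 kg, R1=3 m, M2=3 kg, R2=3 m
For a disk: I = (1/2)*M*R^2, so I_A/I_B = (M1*R1^2)/(M2*R2^2)
M1*R1^2 = 7*9 = 63
M2*R2^2 = 3*9 = 27
I_A/I_B = 63/27 = 7/3

7/3


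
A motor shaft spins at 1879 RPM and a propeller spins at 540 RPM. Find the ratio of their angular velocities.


Given: RPM_A = 1879, RPM_B = 540
omega = 2*pi*RPM/60, so omega_A/omega_B = RPM_A / RPM_B
omega_A/omega_B = 1879 / 540
omega_A/omega_B = 1879/540

1879/540


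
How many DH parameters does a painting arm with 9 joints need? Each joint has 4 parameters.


Given: 9 joints, 4 DH parameters per joint (d, theta, a, alpha)
Total DH parameters = number_of_joints * 4
Total = 9 * 4
Total = 36

36


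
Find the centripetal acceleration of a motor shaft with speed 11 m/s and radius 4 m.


Given: v = 11 m/s, r = 4 m
Using a_c = v^2 / r
a_c = 11^2 / 4
a_c = 121 / 4
a_c = 121/4 m/s^2

121/4 m/s^2


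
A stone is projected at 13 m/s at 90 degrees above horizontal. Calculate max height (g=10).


Given: v0 = 13 m/s, theta = 90 deg, g = 10 m/s^2
sin^2(90) = 1
Using H = v0^2 * sin^2(theta) / (2*g)
H = 13^2 * 1 / (2*10)
H = 169 * 1 / 20
H = 169 / 20
H = 169/20 m

169/20 m


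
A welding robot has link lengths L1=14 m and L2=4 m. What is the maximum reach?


Given: L1 = 14 m, L2 = 4 m
For a 2-link planar arm, max reach = L1 + L2 (fully extended)
Max reach = 14 + 4
Max reach = 18 m

18 m


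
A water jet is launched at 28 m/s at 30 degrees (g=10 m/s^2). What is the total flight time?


Given: v0 = 28 m/s, theta = 30 deg, g = 10 m/s^2
sin(30) = 1/2
Using T = 2*v0*sin(theta) / g
T = 2*28*1/2 / 10
T = 28 / 10
T = 14/5 s

14/5 s


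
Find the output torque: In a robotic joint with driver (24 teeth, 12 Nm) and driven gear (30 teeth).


Given: N1 = 24, N2 = 30, T1 = 12 Nm
Using T2/T1 = N2/N1
T2 = T1 * N2 / N1
T2 = 12 * 30 / 24
T2 = 360 / 24
T2 = 15 Nm

15 Nm


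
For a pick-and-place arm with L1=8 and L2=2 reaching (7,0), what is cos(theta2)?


Given: L1 = 8, L2 = 2, target (x, y) = (7, 0)
Using cos(theta2) = (x^2 + y^2 - L1^2 - L2^2) / (2*L1*L2)
x^2 + y^2 = 7^2 + 0 = 49
L1^2 + L2^2 = 64 + 4 = 68
Numerator = 49 - 68 = -19
Denominator = 2*8*2 = 32
cos(theta2) = -19/32 = -19/32

-19/32


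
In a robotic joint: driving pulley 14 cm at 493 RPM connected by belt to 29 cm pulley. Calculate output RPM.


Given: D1 = 14 cm, w1 = 493 RPM, D2 = 29 cm
Using D1*w1 = D2*w2
w2 = D1*w1 / D2
w2 = 14*493 / 29
w2 = 6902 / 29
w2 = 238 RPM

238 RPM


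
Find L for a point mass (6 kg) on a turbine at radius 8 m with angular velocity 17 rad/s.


Given: m = 6 kg, r = 8 m, omega = 17 rad/s
For a point mass: I = m*r^2
I = 6*8^2 = 6*64 = 384
L = I*omega = 384*17
L = 6528 kg*m^2/s

6528 kg*m^2/s


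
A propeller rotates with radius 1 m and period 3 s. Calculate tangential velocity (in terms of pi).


Given: radius r = 1 m, period T = 3 s
Using v = 2*pi*r / T
v = 2*pi*1 / 3
v = 2*pi / 3
v = 2/3*pi m/s

2/3*pi m/s


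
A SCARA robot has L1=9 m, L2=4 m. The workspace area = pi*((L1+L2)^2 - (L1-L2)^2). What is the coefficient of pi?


Given: L1 = 9, L2 = 4
(L1+L2)^2 = (13)^2 = 169
(L1-L2)^2 = (5)^2 = 25
Difference = 169 - 25 = 144
This equals 4*L1*L2 = 4*9*4 = 144
Workspace area = 144*pi

144


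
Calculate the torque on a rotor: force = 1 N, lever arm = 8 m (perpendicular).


Given: F = 1 N, r = 8 m, angle = 90 deg (perpendicular)
Using tau = F * r * sin(90)
sin(90) = 1
tau = 1 * 8 * 1
tau = 8 Nm

8 Nm


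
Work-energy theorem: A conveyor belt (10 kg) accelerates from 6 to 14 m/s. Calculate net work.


Given: m = 10 kg, v0 = 6 m/s, v = 14 m/s
Using W = (1/2)*m*(v^2 - v0^2)
v^2 = 14^2 = 196
v0^2 = 6^2 = 36
v^2 - v0^2 = 196 - 36 = 160
W = (1/2)*10*160 = 800 J

800 J


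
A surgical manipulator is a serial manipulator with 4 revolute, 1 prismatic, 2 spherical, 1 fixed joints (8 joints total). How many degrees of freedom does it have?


Given: serial robot with 4 revolute, 1 prismatic, 2 spherical, 1 fixed joints
DOF contribution per joint type: revolute=1, prismatic=1, spherical=3, fixed=0
DOF = 4*1 + 1*1 + 2*3 + 1*0
DOF = 11

11


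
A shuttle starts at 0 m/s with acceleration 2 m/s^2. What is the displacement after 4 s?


Given: v0 = 0 m/s, a = 2 m/s^2, t = 4 s
Using s = v0*t + (1/2)*a*t^2
s = 0*4 + (1/2)*2*4^2
s = 0 + (1/2)*32
s = 0 + 16
s = 16

16 m


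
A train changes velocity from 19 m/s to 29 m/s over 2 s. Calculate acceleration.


Given: initial velocity v0 = 19 m/s, final velocity v = 29 m/s, time t = 2 s
Using a = (v - v0) / t
a = (29 - 19) / 2
a = 10 / 2
a = 5 m/s^2

5 m/s^2


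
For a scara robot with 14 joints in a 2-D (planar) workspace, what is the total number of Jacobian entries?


Given: task space dimension = 2, joints = 14
Jacobian is a 2 x 14 matrix
Total entries = rows * columns
Total = 2 * 14
Total = 28

28


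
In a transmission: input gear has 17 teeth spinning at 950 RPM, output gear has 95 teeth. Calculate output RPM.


Given: N1 = 17 teeth, w1 = 950 RPM, N2 = 95 teeth
Using N1*w1 = N2*w2
w2 = N1*w1 / N2
w2 = 17*950 / 95
w2 = 16150 / 95
w2 = 170 RPM

170 RPM


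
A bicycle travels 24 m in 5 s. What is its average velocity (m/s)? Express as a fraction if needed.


Given: distance d = 24 m, time t = 5 s
Using v = d / t
v = 24 / 5
v = 24/5 m/s

24/5 m/s


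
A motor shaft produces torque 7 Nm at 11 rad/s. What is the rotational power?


Given: tau = 7 Nm, omega = 11 rad/s
Using P = tau * omega
P = 7 * 11
P = 77 W

77 W


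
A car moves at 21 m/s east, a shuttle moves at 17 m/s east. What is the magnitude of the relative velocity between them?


Given: v_A = 21 m/s east, v_B = 17 m/s east
Both move in the same direction; relative speed = |v_A - v_B|
|21 - 17| = |4|
= 4 m/s

4 m/s


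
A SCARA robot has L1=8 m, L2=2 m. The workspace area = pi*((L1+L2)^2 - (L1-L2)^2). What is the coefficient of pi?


Given: L1 = 8, L2 = 2
(L1+L2)^2 = (10)^2 = 100
(L1-L2)^2 = (6)^2 = 36
Difference = 100 - 36 = 64
This equals 4*L1*L2 = 4*8*2 = 64
Workspace area = 64*pi

64


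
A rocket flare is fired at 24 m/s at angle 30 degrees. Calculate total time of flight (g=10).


Given: v0 = 24 m/s, theta = 30 deg, g = 10 m/s^2
sin(30) = 1/2
Using T = 2*v0*sin(theta) / g
T = 2*24*1/2 / 10
T = 24 / 10
T = 12/5 s

12/5 s


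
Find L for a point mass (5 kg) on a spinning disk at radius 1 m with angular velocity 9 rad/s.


Given: m = 5 kg, r = 1 m, omega = 9 rad/s
For a point mass: I = m*r^2
I = 5*1^2 = 5*1 = 5
L = I*omega = 5*9
L = 45 kg*m^2/s

45 kg*m^2/s


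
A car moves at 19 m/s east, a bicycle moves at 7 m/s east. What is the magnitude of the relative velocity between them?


Given: v_A = 19 m/s east, v_B = 7 m/s east
Both move in the same direction; relative speed = |v_A - v_B|
|19 - 7| = |12|
= 12 m/s

12 m/s


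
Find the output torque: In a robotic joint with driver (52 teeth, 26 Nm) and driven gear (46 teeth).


Given: N1 = 52, N2 = 46, T1 = 26 Nm
Using T2/T1 = N2/N1
T2 = T1 * N2 / N1
T2 = 26 * 46 / 52
T2 = 1196 / 52
T2 = 23 Nm

23 Nm


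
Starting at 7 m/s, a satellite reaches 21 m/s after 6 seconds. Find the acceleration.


Given: initial velocity v0 = 7 m/s, final velocity v = 21 m/s, time t = 6 s
Using a = (v - v0) / t
a = (21 - 7) / 6
a = 14 / 6
a = 7/3 m/s^2

7/3 m/s^2


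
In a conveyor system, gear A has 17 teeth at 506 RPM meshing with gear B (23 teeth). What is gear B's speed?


Given: N1 = 17 teeth, w1 = 506 RPM, N2 = 23 teeth
Using N1*w1 = N2*w2
w2 = N1*w1 / N2
w2 = 17*506 / 23
w2 = 8602 / 23
w2 = 374 RPM

374 RPM


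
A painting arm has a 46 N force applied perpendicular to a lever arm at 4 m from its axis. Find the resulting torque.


Given: F = 46 N, r = 4 m, angle = 90 deg (perpendicular)
Using tau = F * r * sin(90)
sin(90) = 1
tau = 46 * 4 * 1
tau = 184 Nm

184 Nm


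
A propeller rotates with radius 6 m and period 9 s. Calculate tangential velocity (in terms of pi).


Given: radius r = 6 m, period T = 9 s
Using v = 2*pi*r / T
v = 2*pi*6 / 9
v = 12*pi / 9
v = 4/3*pi m/s

4/3*pi m/s


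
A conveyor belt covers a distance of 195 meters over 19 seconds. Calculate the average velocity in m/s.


Given: distance d = 195 m, time t = 19 s
Using v = d / t
v = 195 / 19
v = 195/19 m/s

195/19 m/s


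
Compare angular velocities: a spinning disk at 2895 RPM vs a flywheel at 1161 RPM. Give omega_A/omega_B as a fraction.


Given: RPM_A = 2895, RPM_B = 1161
omega = 2*pi*RPM/60, so omega_A/omega_B = RPM_A / RPM_B
omega_A/omega_B = 2895 / 1161
omega_A/omega_B = 965/387

965/387


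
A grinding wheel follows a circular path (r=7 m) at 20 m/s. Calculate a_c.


Given: v = 20 m/s, r = 7 m
Using a_c = v^2 / r
a_c = 20^2 / 7
a_c = 400 / 7
a_c = 400/7 m/s^2

400/7 m/s^2


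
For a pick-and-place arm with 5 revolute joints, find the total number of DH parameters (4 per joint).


Given: 5 joints, 4 DH parameters per joint (d, theta, a, alpha)
Total DH parameters = number_of_joints * 4
Total = 5 * 4
Total = 20

20


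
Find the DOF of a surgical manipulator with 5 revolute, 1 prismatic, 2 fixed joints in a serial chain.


Given: serial robot with 5 revolute, 1 prismatic, 2 fixed joints
DOF contribution per joint type: revolute=1, prismatic=1, spherical=3, fixed=0
DOF = 5*1 + 1*1 + 2*0
DOF = 6

6


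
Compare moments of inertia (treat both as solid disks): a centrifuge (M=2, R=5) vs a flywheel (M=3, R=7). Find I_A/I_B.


Given: M1=2 kg, R1=5 m, M2=3 kg, R2=7 m
For a disk: I = (1/2)*M*R^2, so I_A/I_B = (M1*R1^2)/(M2*R2^2)
M1*R1^2 = 2*25 = 50
M2*R2^2 = 3*49 = 147
I_A/I_B = 50/147 = 50/147

50/147


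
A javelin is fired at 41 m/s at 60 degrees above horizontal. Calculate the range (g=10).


Given: v0 = 41 m/s, theta = 60 deg, g = 10 m/s^2
sin(2*60) = sin(120) = sqrt(3)/2
Using R = v0^2 * sin(2*theta) / g
R = 41^2 * (sqrt(3)/2) / 10
R = 1681 * sqrt(3) / 20
R = 1681/20*sqrt(3) m

1681/20*sqrt(3) m


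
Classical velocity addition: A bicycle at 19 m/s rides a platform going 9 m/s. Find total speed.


Given: object velocity = 19 m/s, platform velocity = 9 m/s (same direction)
Using classical velocity addition: v_total = v_object + v_platform
v_total = 19 + 9
v_total = 28 m/s

28 m/s


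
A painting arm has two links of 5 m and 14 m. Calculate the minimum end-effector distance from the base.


Given: L1 = 5 m, L2 = 14 m
For a 2-link planar arm, min reach = |L1 - L2| (second link folded back)
Min reach = |5 - 14|
Min reach = 9 m

9 m


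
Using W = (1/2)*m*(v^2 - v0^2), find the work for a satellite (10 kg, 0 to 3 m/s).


Given: m = 10 kg, v0 = 0 m/s, v = 3 m/s
Using W = (1/2)*m*(v^2 - v0^2)
v^2 = 3^2 = 9
v0^2 = 0^2 = 0
v^2 - v0^2 = 9 - 0 = 9
W = (1/2)*10*9 = 45 J

45 J


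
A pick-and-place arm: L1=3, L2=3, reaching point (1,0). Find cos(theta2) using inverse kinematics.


Given: L1 = 3, L2 = 3, target (x, y) = (1, 0)
Using cos(theta2) = (x^2 + y^2 - L1^2 - L2^2) / (2*L1*L2)
x^2 + y^2 = 1^2 + 0 = 1
L1^2 + L2^2 = 9 + 9 = 18
Numerator = 1 - 18 = -17
Denominator = 2*3*3 = 18
cos(theta2) = -17/18 = -17/18

-17/18


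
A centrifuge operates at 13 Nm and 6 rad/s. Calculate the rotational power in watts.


Given: tau = 13 Nm, omega = 6 rad/s
Using P = tau * omega
P = 13 * 6
P = 78 W

78 W


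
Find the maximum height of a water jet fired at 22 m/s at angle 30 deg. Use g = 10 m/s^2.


Given: v0 = 22 m/s, theta = 30 deg, g = 10 m/s^2
sin^2(30) = 1/4
Using H = v0^2 * sin^2(theta) / (2*g)
H = 22^2 * 1/4 / (2*10)
H = 484 * 1/4 / 20
H = 121 / 20
H = 121/20 m

121/20 m


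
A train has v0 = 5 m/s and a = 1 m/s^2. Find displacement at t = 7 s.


Given: v0 = 5 m/s, a = 1 m/s^2, t = 7 s
Using s = v0*t + (1/2)*a*t^2
s = 5*7 + (1/2)*1*7^2
s = 35 + (1/2)*49
s = 35 + 49/2
s = 119/2

119/2 m


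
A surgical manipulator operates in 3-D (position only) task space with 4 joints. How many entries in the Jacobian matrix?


Given: task space dimension = 3, joints = 4
Jacobian is a 3 x 4 matrix
Total entries = rows * columns
Total = 3 * 4
Total = 12

12


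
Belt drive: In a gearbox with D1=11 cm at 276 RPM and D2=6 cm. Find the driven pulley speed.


Given: D1 = 11 cm, w1 = 276 RPM, D2 = 6 cm
Using D1*w1 = D2*w2
w2 = D1*w1 / D2
w2 = 11*276 / 6
w2 = 3036 / 6
w2 = 506 RPM

506 RPM


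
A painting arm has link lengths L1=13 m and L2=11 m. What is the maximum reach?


Given: L1 = 13 m, L2 = 11 m
For a 2-link planar arm, max reach = L1 + L2 (fully extended)
Max reach = 13 + 11
Max reach = 24 m

24 m


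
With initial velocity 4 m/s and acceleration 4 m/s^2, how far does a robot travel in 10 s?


Given: v0 = 4 m/s, a = 4 m/s^2, t = 10 s
Using s = v0*t + (1/2)*a*t^2
s = 4*10 + (1/2)*4*10^2
s = 40 + (1/2)*400
s = 40 + 200
s = 240

240 m


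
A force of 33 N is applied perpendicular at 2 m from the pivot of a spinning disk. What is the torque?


Given: F = 33 N, r = 2 m, angle = 90 deg (perpendicular)
Using tau = F * r * sin(90)
sin(90) = 1
tau = 33 * 2 * 1
tau = 66 Nm

66 Nm


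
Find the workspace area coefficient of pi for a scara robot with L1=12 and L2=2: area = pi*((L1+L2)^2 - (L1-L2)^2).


Given: L1 = 12, L2 = 2
(L1+L2)^2 = (14)^2 = 196
(L1-L2)^2 = (10)^2 = 100
Difference = 196 - 100 = 96
This equals 4*L1*L2 = 4*12*2 = 96
Workspace area = 96*pi

96


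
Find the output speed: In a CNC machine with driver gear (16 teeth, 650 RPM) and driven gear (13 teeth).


Given: N1 = 16 teeth, w1 = 650 RPM, N2 = 13 teeth
Using N1*w1 = N2*w2
w2 = N1*w1 / N2
w2 = 16*650 / 13
w2 = 10400 / 13
w2 = 800 RPM

800 RPM


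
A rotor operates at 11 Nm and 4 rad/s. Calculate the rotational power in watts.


Given: tau = 11 Nm, omega = 4 rad/s
Using P = tau * omega
P = 11 * 4
P = 44 W

44 W


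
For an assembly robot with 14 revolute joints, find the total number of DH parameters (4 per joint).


Given: 14 joints, 4 DH parameters per joint (d, theta, a, alpha)
Total DH parameters = number_of_joints * 4
Total = 14 * 4
Total = 56

56


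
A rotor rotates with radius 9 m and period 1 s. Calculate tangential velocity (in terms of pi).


Given: radius r = 9 m, period T = 1 s
Using v = 2*pi*r / T
v = 2*pi*9 / 1
v = 18*pi / 1
v = 18*pi m/s

18*pi m/s


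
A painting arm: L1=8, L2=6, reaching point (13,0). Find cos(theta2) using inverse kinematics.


Given: L1 = 8, L2 = 6, target (x, y) = (13, 0)
Using cos(theta2) = (x^2 + y^2 - L1^2 - L2^2) / (2*L1*L2)
x^2 + y^2 = 13^2 + 0 = 169
L1^2 + L2^2 = 64 + 36 = 100
Numerator = 169 - 100 = 69
Denominator = 2*8*6 = 96
cos(theta2) = 69/96 = 23/32

23/32


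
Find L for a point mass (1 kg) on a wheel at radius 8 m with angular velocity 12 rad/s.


Given: m = 1 kg, r = 8 m, omega = 12 rad/s
For a point mass: I = m*r^2
I = 1*8^2 = 1*64 = 64
L = I*omega = 64*12
L = 768 kg*m^2/s

768 kg*m^2/s


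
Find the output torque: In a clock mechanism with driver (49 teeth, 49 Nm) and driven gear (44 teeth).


Given: N1 = 49, N2 = 44, T1 = 49 Nm
Using T2/T1 = N2/N1
T2 = T1 * N2 / N1
T2 = 49 * 44 / 49
T2 = 2156 / 49
T2 = 44 Nm

44 Nm


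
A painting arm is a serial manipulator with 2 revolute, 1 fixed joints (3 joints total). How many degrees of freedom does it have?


Given: serial robot with 2 revolute, 1 fixed joints
DOF contribution per joint type: revolute=1, prismatic=1, spherical=3, fixed=0
DOF = 2*1 + 1*0
DOF = 2

2


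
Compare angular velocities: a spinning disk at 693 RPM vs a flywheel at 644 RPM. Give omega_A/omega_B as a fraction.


Given: RPM_A = 693, RPM_B = 644
omega = 2*pi*RPM/60, so omega_A/omega_B = RPM_A / RPM_B
omega_A/omega_B = 693 / 644
omega_A/omega_B = 99/92

99/92


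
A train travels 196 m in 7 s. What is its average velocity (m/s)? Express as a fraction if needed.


Given: distance d = 196 m, time t = 7 s
Using v = d / t
v = 196 / 7
v = 28 m/s

28 m/s


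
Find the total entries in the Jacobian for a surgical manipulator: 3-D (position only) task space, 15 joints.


Given: task space dimension = 3, joints = 15
Jacobian is a 3 x 15 matrix
Total entries = rows * columns
Total = 3 * 15
Total = 45

45


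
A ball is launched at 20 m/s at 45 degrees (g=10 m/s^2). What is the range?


Given: v0 = 20 m/s, theta = 45 deg, g = 10 m/s^2
sin(2*45) = sin(90) = 1
Using R = v0^2 * sin(2*theta) / g
R = 20^2 * 1 / 10
R = 400 / 10
R = 40 m

40 m


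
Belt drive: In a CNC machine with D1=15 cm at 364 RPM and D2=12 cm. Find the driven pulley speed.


Given: D1 = 15 cm, w1 = 364 RPM, D2 = 12 cm
Using D1*w1 = D2*w2
w2 = D1*w1 / D2
w2 = 15*364 / 12
w2 = 5460 / 12
w2 = 455 RPM

455 RPM


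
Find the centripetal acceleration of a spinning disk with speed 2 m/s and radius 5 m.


Given: v = 2 m/s, r = 5 m
Using a_c = v^2 / r
a_c = 2^2 / 5
a_c = 4 / 5
a_c = 4/5 m/s^2

4/5 m/s^2


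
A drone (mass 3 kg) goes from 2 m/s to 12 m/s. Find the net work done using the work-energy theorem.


Given: m = 3 kg, v0 = 2 m/s, v = 12 m/s
Using W = (1/2)*m*(v^2 - v0^2)
v^2 = 12^2 = 144
v0^2 = 2^2 = 4
v^2 - v0^2 = 144 - 4 = 140
W = (1/2)*3*140 = 210 J

210 J


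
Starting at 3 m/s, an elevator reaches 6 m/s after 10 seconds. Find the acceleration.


Given: initial velocity v0 = 3 m/s, final velocity v = 6 m/s, time t = 10 s
Using a = (v - v0) / t
a = (6 - 3) / 10
a = 3 / 10
a = 3/10 m/s^2

3/10 m/s^2


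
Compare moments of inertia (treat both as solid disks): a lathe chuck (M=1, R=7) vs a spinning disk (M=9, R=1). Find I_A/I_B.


Given: M1=1 kg, R1=7 m, M2=9 kg, R2=1 m
For a disk: I = (1/2)*M*R^2, so I_A/I_B = (M1*R1^2)/(M2*R2^2)
M1*R1^2 = 1*49 = 49
M2*R2^2 = 9*1 = 9
I_A/I_B = 49/9 = 49/9

49/9


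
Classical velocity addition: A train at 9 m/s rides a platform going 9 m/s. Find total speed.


Given: object velocity = 9 m/s, platform velocity = 9 m/s (same direction)
Using classical velocity addition: v_total = v_object + v_platform
v_total = 9 + 9
v_total = 18 m/s

18 m/s


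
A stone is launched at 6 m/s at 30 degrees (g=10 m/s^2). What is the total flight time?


Given: v0 = 6 m/s, theta = 30 deg, g = 10 m/s^2
sin(30) = 1/2
Using T = 2*v0*sin(theta) / g
T = 2*6*1/2 / 10
T = 6 / 10
T = 3/5 s

3/5 s


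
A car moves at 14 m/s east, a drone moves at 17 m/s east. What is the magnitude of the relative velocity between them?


Given: v_A = 14 m/s east, v_B = 17 m/s east
Both move in the same direction; relative speed = |v_A - v_B|
|14 - 17| = |-3|
= 3 m/s

3 m/s


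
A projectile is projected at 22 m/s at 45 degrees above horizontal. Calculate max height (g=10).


Given: v0 = 22 m/s, theta = 45 deg, g = 10 m/s^2
sin^2(45) = 1/2
Using H = v0^2 * sin^2(theta) / (2*g)
H = 22^2 * 1/2 / (2*10)
H = 484 * 1/2 / 20
H = 242 / 20
H = 121/10 m

121/10 m


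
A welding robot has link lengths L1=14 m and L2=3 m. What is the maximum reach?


Given: L1 = 14 m, L2 = 3 m
For a 2-link planar arm, max reach = L1 + L2 (fully extended)
Max reach = 14 + 3
Max reach = 17 m

17 m


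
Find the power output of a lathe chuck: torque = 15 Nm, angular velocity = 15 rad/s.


Given: tau = 15 Nm, omega = 15 rad/s
Using P = tau * omega
P = 15 * 15
P = 225 W

225 W


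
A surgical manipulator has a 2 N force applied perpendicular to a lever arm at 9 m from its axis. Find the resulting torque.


Given: F = 2 N, r = 9 m, angle = 90 deg (perpendicular)
Using tau = F * r * sin(90)
sin(90) = 1
tau = 2 * 9 * 1
tau = 18 Nm

18 Nm


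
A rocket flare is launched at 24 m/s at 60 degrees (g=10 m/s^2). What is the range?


Given: v0 = 24 m/s, theta = 60 deg, g = 10 m/s^2
sin(2*60) = sin(120) = sqrt(3)/2
Using R = v0^2 * sin(2*theta) / g
R = 24^2 * (sqrt(3)/2) / 10
R = 576 * sqrt(3) / 20
R = 144/5*sqrt(3) m

144/5*sqrt(3) m


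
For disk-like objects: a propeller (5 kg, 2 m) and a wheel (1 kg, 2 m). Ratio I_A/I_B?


Given: M1=5 kg, R1=2 m, M2=1 kg, R2=2 m
For a disk: I = (1/2)*M*R^2, so I_A/I_B = (M1*R1^2)/(M2*R2^2)
M1*R1^2 = 5*4 = 20
M2*R2^2 = 1*4 = 4
I_A/I_B = 20/4 = 5

5


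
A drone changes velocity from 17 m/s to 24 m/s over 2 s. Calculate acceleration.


Given: initial velocity v0 = 17 m/s, final velocity v = 24 m/s, time t = 2 s
Using a = (v - v0) / t
a = (24 - 17) / 2
a = 7 / 2
a = 7/2 m/s^2

7/2 m/s^2


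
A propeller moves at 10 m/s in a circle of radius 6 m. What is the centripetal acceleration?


Given: v = 10 m/s, r = 6 m
Using a_c = v^2 / r
a_c = 10^2 / 6
a_c = 100 / 6
a_c = 50/3 m/s^2

50/3 m/s^2


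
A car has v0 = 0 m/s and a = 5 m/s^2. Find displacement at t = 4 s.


Given: v0 = 0 m/s, a = 5 m/s^2, t = 4 s
Using s = v0*t + (1/2)*a*t^2
s = 0*4 + (1/2)*5*4^2
s = 0 + (1/2)*80
s = 0 + 40
s = 40

40 m


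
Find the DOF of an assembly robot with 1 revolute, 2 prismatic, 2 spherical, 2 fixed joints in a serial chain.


Given: serial robot with 1 revolute, 2 prismatic, 2 spherical, 2 fixed joints
DOF contribution per joint type: revolute=1, prismatic=1, spherical=3, fixed=0
DOF = 1*1 + 2*1 + 2*3 + 2*0
DOF = 9

9


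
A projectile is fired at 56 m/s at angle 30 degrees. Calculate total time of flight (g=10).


Given: v0 = 56 m/s, theta = 30 deg, g = 10 m/s^2
sin(30) = 1/2
Using T = 2*v0*sin(theta) / g
T = 2*56*1/2 / 10
T = 56 / 10
T = 28/5 s

28/5 s


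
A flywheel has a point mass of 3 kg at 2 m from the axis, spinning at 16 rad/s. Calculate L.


Given: m = 3 kg, r = 2 m, omega = 16 rad/s
For a point mass: I = m*r^2
I = 3*2^2 = 3*4 = 12
L = I*omega = 12*16
L = 192 kg*m^2/s

192 kg*m^2/s


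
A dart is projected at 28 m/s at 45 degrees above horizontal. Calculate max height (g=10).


Given: v0 = 28 m/s, theta = 45 deg, g = 10 m/s^2
sin^2(45) = 1/2
Using H = v0^2 * sin^2(theta) / (2*g)
H = 28^2 * 1/2 / (2*10)
H = 784 * 1/2 / 20
H = 392 / 20
H = 98/5 m

98/5 m


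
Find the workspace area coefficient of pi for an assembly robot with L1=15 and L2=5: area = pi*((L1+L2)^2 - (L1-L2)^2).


Given: L1 = 15, L2 = 5
(L1+L2)^2 = (20)^2 = 400
(L1-L2)^2 = (10)^2 = 100
Difference = 400 - 100 = 300
This equals 4*L1*L2 = 4*15*5 = 300
Workspace area = 300*pi

300


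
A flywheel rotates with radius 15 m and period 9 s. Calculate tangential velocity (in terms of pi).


Given: radius r = 15 m, period T = 9 s
Using v = 2*pi*r / T
v = 2*pi*15 / 9
v = 30*pi / 9
v = 10/3*pi m/s

10/3*pi m/s


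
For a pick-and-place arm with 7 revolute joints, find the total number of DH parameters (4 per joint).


Given: 7 joints, 4 DH parameters per joint (d, theta, a, alpha)
Total DH parameters = number_of_joints * 4
Total = 7 * 4
Total = 28

28


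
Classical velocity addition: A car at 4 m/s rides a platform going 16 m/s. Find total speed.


Given: object velocity = 4 m/s, platform velocity = 16 m/s (same direction)
Using classical velocity addition: v_total = v_object + v_platform
v_total = 4 + 16
v_total = 20 m/s

20 m/s


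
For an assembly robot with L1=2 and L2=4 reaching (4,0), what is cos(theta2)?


Given: L1 = 2, L2 = 4, target (x, y) = (4, 0)
Using cos(theta2) = (x^2 + y^2 - L1^2 - L2^2) / (2*L1*L2)
x^2 + y^2 = 4^2 + 0 = 16
L1^2 + L2^2 = 4 + 16 = 20
Numerator = 16 - 20 = -4
Denominator = 2*2*4 = 16
cos(theta2) = -4/16 = -1/4

-1/4


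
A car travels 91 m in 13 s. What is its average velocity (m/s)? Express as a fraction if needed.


Given: distance d = 91 m, time t = 13 s
Using v = d / t
v = 91 / 13
v = 7 m/s

7 m/s


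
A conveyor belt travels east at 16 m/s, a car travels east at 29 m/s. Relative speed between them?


Given: v_A = 16 m/s east, v_B = 29 m/s east
Both move in the same direction; relative speed = |v_A - v_B|
|16 - 29| = |-13|
= 13 m/s

13 m/s


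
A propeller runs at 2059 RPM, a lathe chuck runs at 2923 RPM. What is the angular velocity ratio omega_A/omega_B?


Given: RPM_A = 2059, RPM_B = 2923
omega = 2*pi*RPM/60, so omega_A/omega_B = RPM_A / RPM_B
omega_A/omega_B = 2059 / 2923
omega_A/omega_B = 2059/2923

2059/2923


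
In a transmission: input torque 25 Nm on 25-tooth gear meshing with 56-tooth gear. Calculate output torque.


Given: N1 = 25, N2 = 56, T1 = 25 Nm
Using T2/T1 = N2/N1
T2 = T1 * N2 / N1
T2 = 25 * 56 / 25
T2 = 1400 / 25
T2 = 56 Nm

56 Nm


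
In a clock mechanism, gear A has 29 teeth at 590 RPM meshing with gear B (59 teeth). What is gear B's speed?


Given: N1 = 29 teeth, w1 = 590 RPM, N2 = 59 teeth
Using N1*w1 = N2*w2
w2 = N1*w1 / N2
w2 = 29*590 / 59
w2 = 17110 / 59
w2 = 290 RPM

290 RPM


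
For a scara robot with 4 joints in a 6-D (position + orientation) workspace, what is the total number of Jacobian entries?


Given: task space dimension = 6, joints = 4
Jacobian is a 6 x 4 matrix
Total entries = rows * columns
Total = 6 * 4
Total = 24

24


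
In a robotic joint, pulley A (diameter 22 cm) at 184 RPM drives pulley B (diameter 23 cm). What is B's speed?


Given: D1 = 22 cm, w1 = 184 RPM, D2 = 23 cm
Using D1*w1 = D2*w2
w2 = D1*w1 / D2
w2 = 22*184 / 23
w2 = 4048 / 23
w2 = 176 RPM

176 RPM


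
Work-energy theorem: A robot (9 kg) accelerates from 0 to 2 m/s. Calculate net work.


Given: m = 9 kg, v0 = 0 m/s, v = 2 m/s
Using W = (1/2)*m*(v^2 - v0^2)
v^2 = 2^2 = 4
v0^2 = 0^2 = 0
v^2 - v0^2 = 4 - 0 = 4
W = (1/2)*9*4 = 18 J

18 J


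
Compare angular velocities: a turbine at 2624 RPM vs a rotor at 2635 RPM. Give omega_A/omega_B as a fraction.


Given: RPM_A = 2624, RPM_B = 2635
omega = 2*pi*RPM/60, so omega_A/omega_B = RPM_A / RPM_B
omega_A/omega_B = 2624 / 2635
omega_A/omega_B = 2624/2635

2624/2635


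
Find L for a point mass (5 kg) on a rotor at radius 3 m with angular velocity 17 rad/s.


Given: m = 5 kg, r = 3 m, omega = 17 rad/s
For a point mass: I = m*r^2
I = 5*3^2 = 5*9 = 45
L = I*omega = 45*17
L = 765 kg*m^2/s

765 kg*m^2/s


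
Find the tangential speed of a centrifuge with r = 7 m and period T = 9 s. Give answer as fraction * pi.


Given: radius r = 7 m, period T = 9 s
Using v = 2*pi*r / T
v = 2*pi*7 / 9
v = 14*pi / 9
v = 14/9*pi m/s

14/9*pi m/s


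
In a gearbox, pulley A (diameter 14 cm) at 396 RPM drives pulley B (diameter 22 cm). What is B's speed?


Given: D1 = 14 cm, w1 = 396 RPM, D2 = 22 cm
Using D1*w1 = D2*w2
w2 = D1*w1 / D2
w2 = 14*396 / 22
w2 = 5544 / 22
w2 = 252 RPM

252 RPM


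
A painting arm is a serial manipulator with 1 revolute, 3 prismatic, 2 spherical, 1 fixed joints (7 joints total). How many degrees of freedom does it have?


Given: serial robot with 1 revolute, 3 prismatic, 2 spherical, 1 fixed joints
DOF contribution per joint type: revolute=1, prismatic=1, spherical=3, fixed=0
DOF = 1*1 + 3*1 + 2*3 + 1*0
DOF = 10

10


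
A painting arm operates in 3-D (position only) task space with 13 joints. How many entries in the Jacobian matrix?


Given: task space dimension = 3, joints = 13
Jacobian is a 3 x 13 matrix
Total entries = rows * columns
Total = 3 * 13
Total = 39

39


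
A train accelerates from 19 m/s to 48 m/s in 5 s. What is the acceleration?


Given: initial velocity v0 = 19 m/s, final velocity v = 48 m/s, time t = 5 s
Using a = (v - v0) / t
a = (48 - 19) / 5
a = 29 / 5
a = 29/5 m/s^2

29/5 m/s^2


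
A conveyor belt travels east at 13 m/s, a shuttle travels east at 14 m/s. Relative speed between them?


Given: v_A = 13 m/s east, v_B = 14 m/s east
Both move in the same direction; relative speed = |v_A - v_B|
|13 - 14| = |-1|
= 1 m/s

1 m/s


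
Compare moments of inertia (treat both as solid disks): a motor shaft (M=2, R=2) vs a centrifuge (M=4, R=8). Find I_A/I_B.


Given: M1=2 kg, R1=2 m, M2=4 kg, R2=8 m
For a disk: I = (1/2)*M*R^2, so I_A/I_B = (M1*R1^2)/(M2*R2^2)
M1*R1^2 = 2*4 = 8
M2*R2^2 = 4*64 = 256
I_A/I_B = 8/256 = 1/32

1/32


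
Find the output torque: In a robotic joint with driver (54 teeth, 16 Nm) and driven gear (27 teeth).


Given: N1 = 54, N2 = 27, T1 = 16 Nm
Using T2/T1 = N2/N1
T2 = T1 * N2 / N1
T2 = 16 * 27 / 54
T2 = 432 / 54
T2 = 8 Nm

8 Nm


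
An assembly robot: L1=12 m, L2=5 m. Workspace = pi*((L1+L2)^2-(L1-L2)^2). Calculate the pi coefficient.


Given: L1 = 12, L2 = 5
(L1+L2)^2 = (17)^2 = 289
(L1-L2)^2 = (7)^2 = 49
Difference = 289 - 49 = 240
This equals 4*L1*L2 = 4*12*5 = 240
Workspace area = 240*pi

240


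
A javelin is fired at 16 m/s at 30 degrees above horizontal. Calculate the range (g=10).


Given: v0 = 16 m/s, theta = 30 deg, g = 10 m/s^2
sin(2*30) = sin(60) = sqrt(3)/2
Using R = v0^2 * sin(2*theta) / g
R = 16^2 * (sqrt(3)/2) / 10
R = 256 * sqrt(3) / 20
R = 64/5*sqrt(3) m

64/5*sqrt(3) m


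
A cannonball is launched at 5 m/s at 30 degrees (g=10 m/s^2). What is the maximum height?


Given: v0 = 5 m/s, theta = 30 deg, g = 10 m/s^2
sin^2(30) = 1/4
Using H = v0^2 * sin^2(theta) / (2*g)
H = 5^2 * 1/4 / (2*10)
H = 25 * 1/4 / 20
H = 25/4 / 20
H = 5/16 m

5/16 m


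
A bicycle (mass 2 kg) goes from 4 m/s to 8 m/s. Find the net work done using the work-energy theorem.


Given: m = 2 kg, v0 = 4 m/s, v = 8 m/s
Using W = (1/2)*m*(v^2 - v0^2)
v^2 = 8^2 = 64
v0^2 = 4^2 = 16
v^2 - v0^2 = 64 - 16 = 48
W = (1/2)*2*48 = 48 J

48 J


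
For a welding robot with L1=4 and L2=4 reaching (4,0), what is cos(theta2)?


Given: L1 = 4, L2 = 4, target (x, y) = (4, 0)
Using cos(theta2) = (x^2 + y^2 - L1^2 - L2^2) / (2*L1*L2)
x^2 + y^2 = 4^2 + 0 = 16
L1^2 + L2^2 = 16 + 16 = 32
Numerator = 16 - 32 = -16
Denominator = 2*4*4 = 32
cos(theta2) = -16/32 = -1/2

-1/2


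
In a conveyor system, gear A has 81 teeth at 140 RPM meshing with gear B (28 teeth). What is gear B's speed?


Given: N1 = 81 teeth, w1 = 140 RPM, N2 = 28 teeth
Using N1*w1 = N2*w2
w2 = N1*w1 / N2
w2 = 81*140 / 28
w2 = 11340 / 28
w2 = 405 RPM

405 RPM


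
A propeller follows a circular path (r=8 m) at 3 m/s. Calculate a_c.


Given: v = 3 m/s, r = 8 m
Using a_c = v^2 / r
a_c = 3^2 / 8
a_c = 9 / 8
a_c = 9/8 m/s^2

9/8 m/s^2


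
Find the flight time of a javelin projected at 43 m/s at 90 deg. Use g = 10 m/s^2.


Given: v0 = 43 m/s, theta = 90 deg, g = 10 m/s^2
sin(90) = 1
Using T = 2*v0*sin(theta) / g
T = 2*43*1 / 10
T = 86 / 10
T = 43/5 s

43/5 s


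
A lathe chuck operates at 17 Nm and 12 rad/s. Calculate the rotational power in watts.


Given: tau = 17 Nm, omega = 12 rad/s
Using P = tau * omega
P = 17 * 12
P = 204 W

204 W


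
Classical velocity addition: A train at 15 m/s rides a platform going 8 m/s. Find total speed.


Given: object velocity = 15 m/s, platform velocity = 8 m/s (same direction)
Using classical velocity addition: v_total = v_object + v_platform
v_total = 15 + 8
v_total = 23 m/s

23 m/s


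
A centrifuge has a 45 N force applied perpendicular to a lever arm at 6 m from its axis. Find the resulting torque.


Given: F = 45 N, r = 6 m, angle = 90 deg (perpendicular)
Using tau = F * r * sin(90)
sin(90) = 1
tau = 45 * 6 * 1
tau = 270 Nm

270 Nm


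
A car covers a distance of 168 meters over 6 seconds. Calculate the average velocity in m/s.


Given: distance d = 168 m, time t = 6 s
Using v = d / t
v = 168 / 6
v = 28 m/s

28 m/s


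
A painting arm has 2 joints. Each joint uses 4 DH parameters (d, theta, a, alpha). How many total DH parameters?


Given: 2 joints, 4 DH parameters per joint (d, theta, a, alpha)
Total DH parameters = number_of_joints * 4
Total = 2 * 4
Total = 8

8


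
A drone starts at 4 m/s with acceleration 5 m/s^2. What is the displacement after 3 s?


Given: v0 = 4 m/s, a = 5 m/s^2, t = 3 s
Using s = v0*t + (1/2)*a*t^2
s = 4*3 + (1/2)*5*3^2
s = 12 + (1/2)*45
s = 12 + 45/2
s = 69/2

69/2 m


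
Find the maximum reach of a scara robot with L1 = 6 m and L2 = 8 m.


Given: L1 = 6 m, L2 = 8 m
For a 2-link planar arm, max reach = L1 + L2 (fully extended)
Max reach = 6 + 8
Max reach = 14 m

14 m


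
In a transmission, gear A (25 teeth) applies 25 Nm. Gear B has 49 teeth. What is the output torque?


Given: N1 = 25, N2 = 49, T1 = 25 Nm
Using T2/T1 = N2/N1
T2 = T1 * N2 / N1
T2 = 25 * 49 / 25
T2 = 1225 / 25
T2 = 49 Nm

49 Nm


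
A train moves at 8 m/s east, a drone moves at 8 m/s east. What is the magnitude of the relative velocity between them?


Given: v_A = 8 m/s east, v_B = 8 m/s east
Both move in the same direction; relative speed = |v_A - v_B|
|8 - 8| = |0|
= 0 m/s

0 m/s


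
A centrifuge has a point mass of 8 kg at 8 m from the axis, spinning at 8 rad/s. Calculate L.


Given: m = 8 kg, r = 8 m, omega = 8 rad/s
For a point mass: I = m*r^2
I = 8*8^2 = 8*64 = 512
L = I*omega = 512*8
L = 4096 kg*m^2/s

4096 kg*m^2/s


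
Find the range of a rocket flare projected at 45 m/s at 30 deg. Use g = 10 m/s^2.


Given: v0 = 45 m/s, theta = 30 deg, g = 10 m/s^2
sin(2*30) = sin(60) = sqrt(3)/2
Using R = v0^2 * sin(2*theta) / g
R = 45^2 * (sqrt(3)/2) / 10
R = 2025 * sqrt(3) / 20
R = 405/4*sqrt(3) m

405/4*sqrt(3) m


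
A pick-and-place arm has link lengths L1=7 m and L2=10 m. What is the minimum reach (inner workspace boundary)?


Given: L1 = 7 m, L2 = 10 m
For a 2-link planar arm, min reach = |L1 - L2| (second link folded back)
Min reach = |7 - 10|
Min reach = 3 m

3 m


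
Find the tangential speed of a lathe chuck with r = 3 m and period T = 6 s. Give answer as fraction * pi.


Given: radius r = 3 m, period T = 6 s
Using v = 2*pi*r / T
v = 2*pi*3 / 6
v = 6*pi / 6
v = 1*pi m/s

1*pi m/s


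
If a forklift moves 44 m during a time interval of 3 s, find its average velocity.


Given: distance d = 44 m, time t = 3 s
Using v = d / t
v = 44 / 3
v = 44/3 m/s

44/3 m/s


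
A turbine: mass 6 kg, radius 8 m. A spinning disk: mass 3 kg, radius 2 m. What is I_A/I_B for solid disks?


Given: M1=6 kg, R1=8 m, M2=3 kg, R2=2 m
For a disk: I = (1/2)*M*R^2, so I_A/I_B = (M1*R1^2)/(M2*R2^2)
M1*R1^2 = 6*64 = 384
M2*R2^2 = 3*4 = 12
I_A/I_B = 384/12 = 32

32


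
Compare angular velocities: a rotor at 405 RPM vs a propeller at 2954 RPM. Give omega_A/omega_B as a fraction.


Given: RPM_A = 405, RPM_B = 2954
omega = 2*pi*RPM/60, so omega_A/omega_B = RPM_A / RPM_B
omega_A/omega_B = 405 / 2954
omega_A/omega_B = 405/2954

405/2954


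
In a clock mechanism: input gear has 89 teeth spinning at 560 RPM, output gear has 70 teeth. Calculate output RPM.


Given: N1 = 89 teeth, w1 = 560 RPM, N2 = 70 teeth
Using N1*w1 = N2*w2
w2 = N1*w1 / N2
w2 = 89*560 / 70
w2 = 49840 / 70
w2 = 712 RPM

712 RPM


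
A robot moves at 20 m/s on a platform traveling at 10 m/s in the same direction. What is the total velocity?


Given: object velocity = 20 m/s, platform velocity = 10 m/s (same direction)
Using classical velocity addition: v_total = v_object + v_platform
v_total = 20 + 10
v_total = 30 m/s

30 m/s


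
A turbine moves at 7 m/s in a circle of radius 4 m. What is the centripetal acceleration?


Given: v = 7 m/s, r = 4 m
Using a_c = v^2 / r
a_c = 7^2 / 4
a_c = 49 / 4
a_c = 49/4 m/s^2

49/4 m/s^2


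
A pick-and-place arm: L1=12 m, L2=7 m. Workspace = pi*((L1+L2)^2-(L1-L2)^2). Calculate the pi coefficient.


Given: L1 = 12, L2 = 7
(L1+L2)^2 = (19)^2 = 361
(L1-L2)^2 = (5)^2 = 25
Difference = 361 - 25 = 336
This equals 4*L1*L2 = 4*12*7 = 336
Workspace area = 336*pi

336


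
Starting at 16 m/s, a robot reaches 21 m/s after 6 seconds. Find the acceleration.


Given: initial velocity v0 = 16 m/s, final velocity v = 21 m/s, time t = 6 s
Using a = (v - v0) / t
a = (21 - 16) / 6
a = 5 / 6
a = 5/6 m/s^2

5/6 m/s^2


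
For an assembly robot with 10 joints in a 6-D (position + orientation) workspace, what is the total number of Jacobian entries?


Given: task space dimension = 6, joints = 10
Jacobian is a 6 x 10 matrix
Total entries = rows * columns
Total = 6 * 10
Total = 60

60


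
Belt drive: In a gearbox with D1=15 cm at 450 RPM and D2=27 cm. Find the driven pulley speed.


Given: D1 = 15 cm, w1 = 450 RPM, D2 = 27 cm
Using D1*w1 = D2*w2
w2 = D1*w1 / D2
w2 = 15*450 / 27
w2 = 6750 / 27
w2 = 250 RPM

250 RPM


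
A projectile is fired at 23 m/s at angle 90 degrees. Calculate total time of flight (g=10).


Given: v0 = 23 m/s, theta = 90 deg, g = 10 m/s^2
sin(90) = 1
Using T = 2*v0*sin(theta) / g
T = 2*23*1 / 10
T = 46 / 10
T = 23/5 s

23/5 s


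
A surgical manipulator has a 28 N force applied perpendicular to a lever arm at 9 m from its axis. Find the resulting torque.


Given: F = 28 N, r = 9 m, angle = 90 deg (perpendicular)
Using tau = F * r * sin(90)
sin(90) = 1
tau = 28 * 9 * 1
tau = 252 Nm

252 Nm


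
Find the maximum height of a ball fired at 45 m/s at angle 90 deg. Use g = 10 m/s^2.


Given: v0 = 45 m/s, theta = 90 deg, g = 10 m/s^2
sin^2(90) = 1
Using H = v0^2 * sin^2(theta) / (2*g)
H = 45^2 * 1 / (2*10)
H = 2025 * 1 / 20
H = 2025 / 20
H = 405/4 m

405/4 m


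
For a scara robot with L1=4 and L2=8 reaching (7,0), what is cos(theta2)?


Given: L1 = 4, L2 = 8, target (x, y) = (7, 0)
Using cos(theta2) = (x^2 + y^2 - L1^2 - L2^2) / (2*L1*L2)
x^2 + y^2 = 7^2 + 0 = 49
L1^2 + L2^2 = 16 + 64 = 80
Numerator = 49 - 80 = -31
Denominator = 2*4*8 = 64
cos(theta2) = -31/64 = -31/64

-31/64


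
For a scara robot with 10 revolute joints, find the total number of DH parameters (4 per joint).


Given: 10 joints, 4 DH parameters per joint (d, theta, a, alpha)
Total DH parameters = number_of_joints * 4
Total = 10 * 4
Total = 40

40


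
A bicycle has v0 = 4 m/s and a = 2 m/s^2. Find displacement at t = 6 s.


Given: v0 = 4 m/s, a = 2 m/s^2, t = 6 s
Using s = v0*t + (1/2)*a*t^2
s = 4*6 + (1/2)*2*6^2
s = 24 + (1/2)*72
s = 24 + 36
s = 60

60 m


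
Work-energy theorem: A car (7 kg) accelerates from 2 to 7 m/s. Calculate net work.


Given: m = 7 kg, v0 = 2 m/s, v = 7 m/s
Using W = (1/2)*m*(v^2 - v0^2)
v^2 = 7^2 = 49
v0^2 = 2^2 = 4
v^2 - v0^2 = 49 - 4 = 45
W = (1/2)*7*45 = 315/2 J

315/2 J


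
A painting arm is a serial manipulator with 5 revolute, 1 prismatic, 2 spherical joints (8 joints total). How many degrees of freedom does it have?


Given: serial robot with 5 revolute, 1 prismatic, 2 spherical joints
DOF contribution per joint type: revolute=1, prismatic=1, spherical=3, fixed=0
DOF = 5*1 + 1*1 + 2*3
DOF = 12

12


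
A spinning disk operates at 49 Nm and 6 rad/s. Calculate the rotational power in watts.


Given: tau = 49 Nm, omega = 6 rad/s
Using P = tau * omega
P = 49 * 6
P = 294 W

294 W


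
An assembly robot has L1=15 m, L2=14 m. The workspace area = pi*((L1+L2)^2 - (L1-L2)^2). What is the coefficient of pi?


Given: L1 = 15, L2 = 14
(L1+L2)^2 = (29)^2 = 841
(L1-L2)^2 = (1)^2 = 1
Difference = 841 - 1 = 840
This equals 4*L1*L2 = 4*15*14 = 840
Workspace area = 840*pi

840


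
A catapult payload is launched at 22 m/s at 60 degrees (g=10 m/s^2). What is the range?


Given: v0 = 22 m/s, theta = 60 deg, g = 10 m/s^2
sin(2*60) = sin(120) = sqrt(3)/2
Using R = v0^2 * sin(2*theta) / g
R = 22^2 * (sqrt(3)/2) / 10
R = 484 * sqrt(3) / 20
R = 121/5*sqrt(3) m

121/5*sqrt(3) m
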